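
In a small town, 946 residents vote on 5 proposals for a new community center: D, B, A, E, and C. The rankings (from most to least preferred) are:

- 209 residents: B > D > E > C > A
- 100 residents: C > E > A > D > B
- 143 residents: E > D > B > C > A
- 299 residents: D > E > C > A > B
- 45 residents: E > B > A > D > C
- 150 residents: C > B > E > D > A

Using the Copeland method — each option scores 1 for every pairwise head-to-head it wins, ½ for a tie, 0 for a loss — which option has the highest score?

D

D: beats B, A, E, and C → score 4.
B: beats A; loses to D, E, and C → score 1.
A: loses to D, B, E, and C → score 0.
E: beats B, A, and C; loses to D → score 3.
C: beats B and A; loses to D and E → score 2.
D has the best pairwise record.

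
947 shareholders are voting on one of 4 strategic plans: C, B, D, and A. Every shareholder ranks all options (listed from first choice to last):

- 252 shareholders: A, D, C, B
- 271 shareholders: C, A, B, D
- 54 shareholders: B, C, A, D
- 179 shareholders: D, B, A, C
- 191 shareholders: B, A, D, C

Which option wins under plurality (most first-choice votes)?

C

First-place votes: C 271, B 245, D 179, A 252.
C has the most first-place votes.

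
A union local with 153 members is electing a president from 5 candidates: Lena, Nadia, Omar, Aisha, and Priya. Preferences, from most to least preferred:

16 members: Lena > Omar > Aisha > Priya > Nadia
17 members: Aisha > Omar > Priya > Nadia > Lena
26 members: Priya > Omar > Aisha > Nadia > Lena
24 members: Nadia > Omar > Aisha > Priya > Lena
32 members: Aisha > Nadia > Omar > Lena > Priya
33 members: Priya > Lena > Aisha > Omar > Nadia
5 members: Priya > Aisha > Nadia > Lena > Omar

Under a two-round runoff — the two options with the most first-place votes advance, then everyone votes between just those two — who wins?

Round 1 first-place votes: Lena 16, Nadia 24, Omar 0, Aisha 49, Priya 64.
Priya and Aisha advance.
Runoff: Priya is preferred to Aisha by 64 voters; Aisha by 89.
Aisha wins the runoff.

Aisha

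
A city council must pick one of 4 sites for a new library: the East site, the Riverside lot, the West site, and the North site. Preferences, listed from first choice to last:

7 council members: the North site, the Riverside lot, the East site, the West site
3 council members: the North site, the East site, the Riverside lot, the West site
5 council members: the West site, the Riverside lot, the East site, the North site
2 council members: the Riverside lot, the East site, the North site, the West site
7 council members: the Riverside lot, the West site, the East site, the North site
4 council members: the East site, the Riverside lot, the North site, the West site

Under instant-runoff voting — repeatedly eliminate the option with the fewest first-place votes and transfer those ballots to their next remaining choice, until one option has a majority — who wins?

the Riverside lot

Round 1: the East site 4, the Riverside lot 9, the West site 5, the North site 10. Eliminate the East site.
Round 2: the Riverside lot 13, the West site 5, the North site 10. Eliminate the West site.
Round 3: the Riverside lot 18, the North site 10. The Riverside lot has a majority.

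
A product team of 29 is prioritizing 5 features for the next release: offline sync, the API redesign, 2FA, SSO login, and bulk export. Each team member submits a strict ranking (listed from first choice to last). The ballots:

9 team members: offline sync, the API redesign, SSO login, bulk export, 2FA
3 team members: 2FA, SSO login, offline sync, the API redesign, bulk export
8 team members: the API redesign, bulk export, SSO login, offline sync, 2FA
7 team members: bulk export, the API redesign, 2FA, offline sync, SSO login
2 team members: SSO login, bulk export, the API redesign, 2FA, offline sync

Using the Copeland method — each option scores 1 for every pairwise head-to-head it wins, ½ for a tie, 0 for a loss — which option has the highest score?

the API redesign

offline sync: beats 2FA and SSO login; loses to the API redesign and bulk export → score 2.
the API redesign: beats offline sync, 2FA, SSO login, and bulk export → score 4.
2FA: loses to offline sync, the API redesign, SSO login, and bulk export → score 0.
SSO login: beats 2FA; loses to offline sync, the API redesign, and bulk export → score 1.
bulk export: beats offline sync, 2FA, and SSO login; loses to the API redesign → score 3.
the API redesign has the best pairwise record.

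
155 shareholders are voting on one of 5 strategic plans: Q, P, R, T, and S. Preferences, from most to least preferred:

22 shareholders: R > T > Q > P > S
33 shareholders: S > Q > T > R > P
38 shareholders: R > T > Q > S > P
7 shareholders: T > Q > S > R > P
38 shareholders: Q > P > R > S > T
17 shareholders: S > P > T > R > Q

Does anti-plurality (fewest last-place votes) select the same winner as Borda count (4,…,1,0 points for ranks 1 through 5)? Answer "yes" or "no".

Anti-plurality — last-place votes: Q 17, P 78, R 0, T 38, S 22. Winner: R.
Borda — scores: Q 392, P 187, R 373, T 308, S 290. Winner: Q.
The two methods disagree.

no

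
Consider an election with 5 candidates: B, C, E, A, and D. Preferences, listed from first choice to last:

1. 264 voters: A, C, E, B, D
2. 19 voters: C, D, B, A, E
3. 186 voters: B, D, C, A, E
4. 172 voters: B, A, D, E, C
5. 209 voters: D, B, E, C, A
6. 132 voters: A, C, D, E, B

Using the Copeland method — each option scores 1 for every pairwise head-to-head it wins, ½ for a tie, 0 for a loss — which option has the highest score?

B: beats C, E, A, and D → score 4.
C: beats E; loses to B, A, and D → score 1.
E: loses to B, C, A, and D → score 0.
A: beats C, E, and D; loses to B → score 3.
D: beats C and E; loses to B and A → score 2.
B has the best pairwise record.

B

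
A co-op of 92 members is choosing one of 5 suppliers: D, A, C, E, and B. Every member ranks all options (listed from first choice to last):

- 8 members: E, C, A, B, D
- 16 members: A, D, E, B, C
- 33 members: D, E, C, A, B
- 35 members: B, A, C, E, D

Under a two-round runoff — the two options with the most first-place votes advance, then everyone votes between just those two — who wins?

Round 1 first-place votes: D 33, A 16, C 0, E 8, B 35.
B and D advance.
Runoff: B is preferred to D by 43 voters; D by 49.
D wins the runoff.

D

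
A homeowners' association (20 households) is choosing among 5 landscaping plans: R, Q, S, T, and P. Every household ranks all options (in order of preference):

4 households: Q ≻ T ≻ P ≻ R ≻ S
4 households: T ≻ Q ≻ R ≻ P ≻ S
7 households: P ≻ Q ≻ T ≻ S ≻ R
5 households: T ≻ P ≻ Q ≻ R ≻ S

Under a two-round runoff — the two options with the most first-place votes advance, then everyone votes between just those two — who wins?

Round 1 first-place votes: R 0, Q 4, S 0, T 9, P 7.
T and P advance.
Runoff: T is preferred to P by 13 voters; P by 7.
T wins the runoff.

T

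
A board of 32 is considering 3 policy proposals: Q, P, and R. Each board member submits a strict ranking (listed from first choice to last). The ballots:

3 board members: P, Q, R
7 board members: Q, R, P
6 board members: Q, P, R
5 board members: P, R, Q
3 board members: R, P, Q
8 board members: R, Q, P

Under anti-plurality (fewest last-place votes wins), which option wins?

Q

Last-place votes: Q 8, P 15, R 9.
Q is ranked last by the fewest voters, so Q wins.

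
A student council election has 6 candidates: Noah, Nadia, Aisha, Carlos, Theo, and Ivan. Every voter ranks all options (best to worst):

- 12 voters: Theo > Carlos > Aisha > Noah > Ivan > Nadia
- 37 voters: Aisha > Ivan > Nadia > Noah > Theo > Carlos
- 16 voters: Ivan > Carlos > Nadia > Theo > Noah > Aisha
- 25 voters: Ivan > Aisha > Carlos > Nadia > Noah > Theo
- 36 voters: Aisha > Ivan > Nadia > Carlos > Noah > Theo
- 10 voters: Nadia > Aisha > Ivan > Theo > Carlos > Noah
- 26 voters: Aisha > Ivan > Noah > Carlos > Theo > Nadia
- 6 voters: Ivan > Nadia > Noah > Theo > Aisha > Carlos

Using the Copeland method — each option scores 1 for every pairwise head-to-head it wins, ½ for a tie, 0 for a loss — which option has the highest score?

Aisha

Noah: beats Theo; loses to Nadia, Aisha, Carlos, and Ivan → score 1.
Nadia: beats Noah, Carlos, and Theo; loses to Aisha and Ivan → score 3.
Aisha: beats Noah, Nadia, Carlos, Theo, and Ivan → score 5.
Carlos: beats Noah and Theo; loses to Nadia, Aisha, and Ivan → score 2.
Theo: loses to Noah, Nadia, Aisha, Carlos, and Ivan → score 0.
Ivan: beats Noah, Nadia, Carlos, and Theo; loses to Aisha → score 4.
Aisha has the best pairwise record.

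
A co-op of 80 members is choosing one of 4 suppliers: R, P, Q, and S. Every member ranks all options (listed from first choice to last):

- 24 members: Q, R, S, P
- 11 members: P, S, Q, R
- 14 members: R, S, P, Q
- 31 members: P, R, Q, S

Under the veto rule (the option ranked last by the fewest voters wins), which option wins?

R

Last-place votes: R 11, P 24, Q 14, S 31.
R is ranked last by the fewest voters, so R wins.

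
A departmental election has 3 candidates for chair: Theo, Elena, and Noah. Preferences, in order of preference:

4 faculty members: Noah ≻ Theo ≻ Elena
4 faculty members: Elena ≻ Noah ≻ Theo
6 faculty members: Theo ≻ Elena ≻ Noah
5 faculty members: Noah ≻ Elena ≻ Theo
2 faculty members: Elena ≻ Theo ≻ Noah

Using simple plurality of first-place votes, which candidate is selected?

First-place votes: Theo 6, Elena 6, Noah 9.
Noah has the most first-place votes.

Noah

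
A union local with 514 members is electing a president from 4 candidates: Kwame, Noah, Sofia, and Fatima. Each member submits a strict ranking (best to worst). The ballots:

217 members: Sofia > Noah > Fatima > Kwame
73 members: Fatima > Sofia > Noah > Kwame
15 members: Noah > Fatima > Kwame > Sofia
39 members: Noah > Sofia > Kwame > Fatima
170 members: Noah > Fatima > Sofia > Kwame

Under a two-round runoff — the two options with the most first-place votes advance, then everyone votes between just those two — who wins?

Sofia

Round 1 first-place votes: Kwame 0, Noah 224, Sofia 217, Fatima 73.
Noah and Sofia advance.
Runoff: Noah is preferred to Sofia by 224 voters; Sofia by 290.
Sofia wins the runoff.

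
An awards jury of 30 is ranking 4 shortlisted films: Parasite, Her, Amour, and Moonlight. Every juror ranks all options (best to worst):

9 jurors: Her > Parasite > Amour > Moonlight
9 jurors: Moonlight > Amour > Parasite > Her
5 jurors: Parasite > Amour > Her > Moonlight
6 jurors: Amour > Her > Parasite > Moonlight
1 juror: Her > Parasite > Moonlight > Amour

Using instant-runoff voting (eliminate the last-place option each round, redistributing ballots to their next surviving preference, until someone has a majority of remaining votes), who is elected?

Amour

Round 1: Parasite 5, Her 10, Amour 6, Moonlight 9. Eliminate Parasite.
Round 2: Her 10, Amour 11, Moonlight 9. Eliminate Moonlight.
Round 3: Her 10, Amour 20. Amour has a majority.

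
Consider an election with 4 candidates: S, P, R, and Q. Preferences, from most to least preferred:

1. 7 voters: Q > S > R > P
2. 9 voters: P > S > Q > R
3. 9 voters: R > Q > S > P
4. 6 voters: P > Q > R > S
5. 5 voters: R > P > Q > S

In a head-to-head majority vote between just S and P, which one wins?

Voters preferring S to P: 16; preferring P to S: 20.
P wins the head-to-head.

P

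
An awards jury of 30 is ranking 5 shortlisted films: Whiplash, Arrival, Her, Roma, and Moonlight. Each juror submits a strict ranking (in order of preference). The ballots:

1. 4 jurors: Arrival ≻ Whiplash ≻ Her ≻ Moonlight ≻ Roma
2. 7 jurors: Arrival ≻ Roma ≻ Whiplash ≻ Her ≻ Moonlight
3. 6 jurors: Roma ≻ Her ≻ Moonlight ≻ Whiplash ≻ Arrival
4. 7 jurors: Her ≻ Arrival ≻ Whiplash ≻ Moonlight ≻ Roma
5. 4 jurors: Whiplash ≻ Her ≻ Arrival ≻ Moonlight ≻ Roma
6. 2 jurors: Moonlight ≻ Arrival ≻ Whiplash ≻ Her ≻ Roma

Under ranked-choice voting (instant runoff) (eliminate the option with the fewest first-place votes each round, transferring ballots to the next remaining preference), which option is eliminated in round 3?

Round 1: Whiplash 4, Arrival 11, Her 7, Roma 6, Moonlight 2. Eliminate Moonlight.
Round 2: Whiplash 4, Arrival 13, Her 7, Roma 6. Eliminate Whiplash.
Round 3: Arrival 13, Her 11, Roma 6. Eliminate Roma.

Roma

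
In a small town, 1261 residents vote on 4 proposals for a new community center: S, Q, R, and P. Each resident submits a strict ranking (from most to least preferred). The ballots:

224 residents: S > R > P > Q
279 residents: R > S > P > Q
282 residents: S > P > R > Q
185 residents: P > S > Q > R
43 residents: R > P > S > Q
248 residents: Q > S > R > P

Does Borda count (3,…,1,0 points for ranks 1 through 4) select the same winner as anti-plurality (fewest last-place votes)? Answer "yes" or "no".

Borda — scores: S 2985, Q 929, R 1944, P 1708. Winner: S.
Anti-plurality — last-place votes: S 0, Q 828, R 185, P 248. Winner: S.
The two methods agree.

yes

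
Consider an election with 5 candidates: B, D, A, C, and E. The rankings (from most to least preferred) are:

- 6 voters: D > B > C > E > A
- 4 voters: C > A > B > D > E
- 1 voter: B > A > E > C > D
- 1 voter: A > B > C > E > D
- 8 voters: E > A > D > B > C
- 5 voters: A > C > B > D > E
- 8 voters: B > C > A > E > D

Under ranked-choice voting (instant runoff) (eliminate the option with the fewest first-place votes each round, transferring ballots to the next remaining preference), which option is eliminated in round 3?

Round 1: B 9, D 6, A 6, C 4, E 8. Eliminate C.
Round 2: B 9, D 6, A 10, E 8. Eliminate D.
Round 3: B 15, A 10, E 8. Eliminate E.

E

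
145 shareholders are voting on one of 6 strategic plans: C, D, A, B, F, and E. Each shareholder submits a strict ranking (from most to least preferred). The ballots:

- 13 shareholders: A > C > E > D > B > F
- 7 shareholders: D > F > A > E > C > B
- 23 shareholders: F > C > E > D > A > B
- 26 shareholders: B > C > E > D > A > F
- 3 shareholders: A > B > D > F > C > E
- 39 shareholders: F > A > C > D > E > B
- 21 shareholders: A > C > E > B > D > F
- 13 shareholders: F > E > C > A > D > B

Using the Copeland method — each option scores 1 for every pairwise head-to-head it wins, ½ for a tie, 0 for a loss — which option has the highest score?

F

C: beats D, B, and E; loses to A and F → score 3.
D: beats B; loses to C, A, F, and E → score 1.
A: beats C, D, B, and E; loses to F → score 4.
B: loses to C, D, A, F, and E → score 0.
F: beats C, D, A, B, and E → score 5.
E: beats D and B; loses to C, A, and F → score 2.
F has the best pairwise record.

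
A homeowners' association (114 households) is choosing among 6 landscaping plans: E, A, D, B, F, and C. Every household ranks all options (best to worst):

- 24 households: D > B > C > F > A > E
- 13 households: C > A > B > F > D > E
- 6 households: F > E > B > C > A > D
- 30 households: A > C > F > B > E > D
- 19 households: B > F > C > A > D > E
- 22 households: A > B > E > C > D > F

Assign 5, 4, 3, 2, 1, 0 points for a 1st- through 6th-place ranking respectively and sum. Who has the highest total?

E: 24·0 + 13·0 + 6·4 + 30·1 + 19·0 + 22·3 = 120
A: 24·1 + 13·4 + 6·1 + 30·5 + 19·2 + 22·5 = 380
D: 24·5 + 13·1 + 6·0 + 30·0 + 19·1 + 22·1 = 174
B: 24·4 + 13·3 + 6·3 + 30·2 + 19·5 + 22·4 = 396
F: 24·2 + 13·2 + 6·5 + 30·3 + 19·4 + 22·0 = 270
C: 24·3 + 13·5 + 6·2 + 30·4 + 19·3 + 22·2 = 370
B has the highest Borda score (396).

B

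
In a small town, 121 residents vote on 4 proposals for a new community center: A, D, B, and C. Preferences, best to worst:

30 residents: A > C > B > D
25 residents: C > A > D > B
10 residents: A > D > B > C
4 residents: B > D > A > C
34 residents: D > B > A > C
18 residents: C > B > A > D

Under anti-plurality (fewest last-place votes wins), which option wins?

Last-place votes: A 0, D 48, B 25, C 48.
A is ranked last by the fewest voters, so A wins.

A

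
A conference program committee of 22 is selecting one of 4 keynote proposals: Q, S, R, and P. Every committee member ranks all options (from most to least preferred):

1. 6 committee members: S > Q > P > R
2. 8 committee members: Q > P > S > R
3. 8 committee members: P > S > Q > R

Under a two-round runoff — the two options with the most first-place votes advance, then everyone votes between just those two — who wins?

Q

Round 1 first-place votes: Q 8, S 6, R 0, P 8.
P and Q advance.
Runoff: P is preferred to Q by 8 voters; Q by 14.
Q wins the runoff.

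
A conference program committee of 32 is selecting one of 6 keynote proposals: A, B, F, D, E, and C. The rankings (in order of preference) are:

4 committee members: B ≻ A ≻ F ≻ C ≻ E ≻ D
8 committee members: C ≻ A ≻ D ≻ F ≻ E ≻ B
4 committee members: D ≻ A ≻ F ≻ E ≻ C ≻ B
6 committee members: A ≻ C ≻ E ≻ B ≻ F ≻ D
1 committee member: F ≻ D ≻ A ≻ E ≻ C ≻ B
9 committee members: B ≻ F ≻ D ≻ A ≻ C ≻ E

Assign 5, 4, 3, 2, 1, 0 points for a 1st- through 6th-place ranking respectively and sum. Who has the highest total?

A: 4·4 + 8·4 + 4·4 + 6·5 + 1·3 + 9·2 = 115
B: 4·5 + 8·0 + 4·0 + 6·2 + 1·0 + 9·5 = 77
F: 4·3 + 8·2 + 4·3 + 6·1 + 1·5 + 9·4 = 87
D: 4·0 + 8·3 + 4·5 + 6·0 + 1·4 + 9·3 = 75
E: 4·1 + 8·1 + 4·2 + 6·3 + 1·2 + 9·0 = 40
C: 4·2 + 8·5 + 4·1 + 6·4 + 1·1 + 9·1 = 86
A has the highest Borda score (115).

A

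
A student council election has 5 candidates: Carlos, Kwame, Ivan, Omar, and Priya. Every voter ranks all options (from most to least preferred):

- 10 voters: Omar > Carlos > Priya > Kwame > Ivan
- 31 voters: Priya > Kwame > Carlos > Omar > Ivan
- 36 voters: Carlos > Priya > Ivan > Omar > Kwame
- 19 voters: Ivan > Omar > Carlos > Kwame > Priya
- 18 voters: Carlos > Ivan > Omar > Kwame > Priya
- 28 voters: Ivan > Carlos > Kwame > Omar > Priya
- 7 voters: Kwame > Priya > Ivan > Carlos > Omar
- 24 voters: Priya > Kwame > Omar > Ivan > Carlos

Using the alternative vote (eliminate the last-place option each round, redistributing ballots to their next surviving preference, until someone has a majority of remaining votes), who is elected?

Round 1: Carlos 54, Kwame 7, Ivan 47, Omar 10, Priya 55. Eliminate Kwame.
Round 2: Carlos 54, Ivan 47, Omar 10, Priya 62. Eliminate Omar.
Round 3: Carlos 64, Ivan 47, Priya 62. Eliminate Ivan.
Round 4: Carlos 111, Priya 62. Carlos has a majority.

Carlos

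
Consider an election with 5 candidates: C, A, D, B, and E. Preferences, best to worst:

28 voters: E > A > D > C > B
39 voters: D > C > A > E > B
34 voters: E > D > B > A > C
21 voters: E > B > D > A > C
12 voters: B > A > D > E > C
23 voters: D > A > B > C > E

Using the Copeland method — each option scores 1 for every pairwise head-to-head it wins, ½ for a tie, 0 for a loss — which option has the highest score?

E

C: loses to A, D, B, and E → score 0.
A: beats C and B; loses to D and E → score 2.
D: beats C, A, and B; loses to E → score 3.
B: beats C; loses to A, D, and E → score 1.
E: beats C, A, D, and B → score 4.
E has the best pairwise record.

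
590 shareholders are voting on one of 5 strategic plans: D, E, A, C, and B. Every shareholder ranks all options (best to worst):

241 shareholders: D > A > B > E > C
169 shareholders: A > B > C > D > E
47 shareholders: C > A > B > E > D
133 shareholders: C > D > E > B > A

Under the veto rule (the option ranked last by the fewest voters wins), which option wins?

Last-place votes: D 47, E 169, A 133, C 241, B 0.
B is ranked last by the fewest voters, so B wins.

B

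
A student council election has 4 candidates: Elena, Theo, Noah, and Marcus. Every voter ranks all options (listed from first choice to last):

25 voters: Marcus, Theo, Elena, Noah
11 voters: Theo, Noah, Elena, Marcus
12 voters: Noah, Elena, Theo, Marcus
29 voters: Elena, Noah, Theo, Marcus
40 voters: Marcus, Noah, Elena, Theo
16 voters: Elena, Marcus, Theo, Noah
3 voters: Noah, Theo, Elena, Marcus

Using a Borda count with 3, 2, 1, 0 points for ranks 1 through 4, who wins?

Elena

Elena: 25·1 + 11·1 + 12·2 + 29·3 + 40·1 + 16·3 + 3·1 = 238
Theo: 25·2 + 11·3 + 12·1 + 29·1 + 40·0 + 16·1 + 3·2 = 146
Noah: 25·0 + 11·2 + 12·3 + 29·2 + 40·2 + 16·0 + 3·3 = 205
Marcus: 25·3 + 11·0 + 12·0 + 29·0 + 40·3 + 16·2 + 3·0 = 227
Elena has the highest Borda score (238).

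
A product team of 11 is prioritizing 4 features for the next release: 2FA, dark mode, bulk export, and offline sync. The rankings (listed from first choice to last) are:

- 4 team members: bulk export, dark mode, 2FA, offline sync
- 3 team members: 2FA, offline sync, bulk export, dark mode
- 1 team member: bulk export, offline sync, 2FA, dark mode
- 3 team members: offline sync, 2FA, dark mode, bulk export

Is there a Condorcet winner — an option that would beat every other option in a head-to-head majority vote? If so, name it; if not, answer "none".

2FA

2FA vs dark mode: 7–4 for 2FA.
2FA vs bulk export: 6–5 for 2FA.
2FA vs offline sync: 7–4 for 2FA.
2FA beats every other option head-to-head.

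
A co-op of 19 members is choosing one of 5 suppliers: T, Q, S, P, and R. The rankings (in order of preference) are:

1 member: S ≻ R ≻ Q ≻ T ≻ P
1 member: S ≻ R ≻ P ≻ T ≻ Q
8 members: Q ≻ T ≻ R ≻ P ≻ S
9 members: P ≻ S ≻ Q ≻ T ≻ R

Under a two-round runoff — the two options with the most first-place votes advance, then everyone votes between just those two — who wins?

P

Round 1 first-place votes: T 0, Q 8, S 2, P 9, R 0.
P and Q advance.
Runoff: P is preferred to Q by 10 voters; Q by 9.
P wins the runoff.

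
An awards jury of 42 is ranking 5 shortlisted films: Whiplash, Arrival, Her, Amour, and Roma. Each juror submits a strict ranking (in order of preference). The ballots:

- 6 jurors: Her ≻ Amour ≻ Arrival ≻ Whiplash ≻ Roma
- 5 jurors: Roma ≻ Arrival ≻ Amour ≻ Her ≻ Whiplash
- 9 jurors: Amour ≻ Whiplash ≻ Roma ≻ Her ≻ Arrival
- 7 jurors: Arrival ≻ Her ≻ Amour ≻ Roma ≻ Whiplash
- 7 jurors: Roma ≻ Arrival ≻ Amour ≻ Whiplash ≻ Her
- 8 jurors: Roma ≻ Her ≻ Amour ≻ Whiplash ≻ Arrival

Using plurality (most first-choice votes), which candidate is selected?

Roma

First-place votes: Whiplash 0, Arrival 7, Her 6, Amour 9, Roma 20.
Roma has the most first-place votes.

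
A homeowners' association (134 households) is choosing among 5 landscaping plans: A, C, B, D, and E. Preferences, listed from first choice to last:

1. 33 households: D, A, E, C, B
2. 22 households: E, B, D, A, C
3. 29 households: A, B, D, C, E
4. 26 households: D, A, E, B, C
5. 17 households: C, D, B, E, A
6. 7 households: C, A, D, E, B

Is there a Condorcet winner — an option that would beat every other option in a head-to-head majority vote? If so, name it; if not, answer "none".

D vs A: 98–36 for D.
D vs C: 110–24 for D.
D vs B: 83–51 for D.
D vs E: 112–22 for D.
D beats every other option head-to-head.

D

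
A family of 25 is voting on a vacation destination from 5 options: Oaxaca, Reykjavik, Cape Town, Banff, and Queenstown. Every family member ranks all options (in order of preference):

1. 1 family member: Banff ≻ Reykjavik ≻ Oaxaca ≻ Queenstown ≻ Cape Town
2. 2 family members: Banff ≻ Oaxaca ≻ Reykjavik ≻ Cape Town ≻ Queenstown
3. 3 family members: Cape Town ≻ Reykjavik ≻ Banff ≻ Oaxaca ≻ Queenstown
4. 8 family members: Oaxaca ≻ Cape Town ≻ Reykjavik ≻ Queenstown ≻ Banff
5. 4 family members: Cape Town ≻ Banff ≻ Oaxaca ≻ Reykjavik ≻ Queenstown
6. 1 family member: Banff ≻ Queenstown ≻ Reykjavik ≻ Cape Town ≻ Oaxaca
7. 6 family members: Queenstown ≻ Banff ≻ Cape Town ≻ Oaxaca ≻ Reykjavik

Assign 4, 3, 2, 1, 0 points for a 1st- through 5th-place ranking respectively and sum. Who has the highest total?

Cape Town

Oaxaca: 1·2 + 2·3 + 3·1 + 8·4 + 4·2 + 1·0 + 6·1 = 57
Reykjavik: 1·3 + 2·2 + 3·3 + 8·2 + 4·1 + 1·2 + 6·0 = 38
Cape Town: 1·0 + 2·1 + 3·4 + 8·3 + 4·4 + 1·1 + 6·2 = 67
Banff: 1·4 + 2·4 + 3·2 + 8·0 + 4·3 + 1·4 + 6·3 = 52
Queenstown: 1·1 + 2·0 + 3·0 + 8·1 + 4·0 + 1·3 + 6·4 = 36
Cape Town has the highest Borda score (67).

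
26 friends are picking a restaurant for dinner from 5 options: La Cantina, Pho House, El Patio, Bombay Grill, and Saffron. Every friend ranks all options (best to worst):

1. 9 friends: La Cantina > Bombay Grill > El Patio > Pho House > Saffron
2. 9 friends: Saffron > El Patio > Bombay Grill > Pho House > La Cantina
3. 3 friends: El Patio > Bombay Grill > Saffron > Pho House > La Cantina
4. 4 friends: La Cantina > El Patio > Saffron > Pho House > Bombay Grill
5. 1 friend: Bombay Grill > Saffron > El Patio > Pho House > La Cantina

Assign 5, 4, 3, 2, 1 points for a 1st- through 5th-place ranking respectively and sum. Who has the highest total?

La Cantina: 9·5 + 9·1 + 3·1 + 4·5 + 1·1 = 78
Pho House: 9·2 + 9·2 + 3·2 + 4·2 + 1·2 = 52
El Patio: 9·3 + 9·4 + 3·5 + 4·4 + 1·3 = 97
Bombay Grill: 9·4 + 9·3 + 3·4 + 4·1 + 1·5 = 84
Saffron: 9·1 + 9·5 + 3·3 + 4·3 + 1·4 = 79
El Patio has the highest Borda score (97).

El Patio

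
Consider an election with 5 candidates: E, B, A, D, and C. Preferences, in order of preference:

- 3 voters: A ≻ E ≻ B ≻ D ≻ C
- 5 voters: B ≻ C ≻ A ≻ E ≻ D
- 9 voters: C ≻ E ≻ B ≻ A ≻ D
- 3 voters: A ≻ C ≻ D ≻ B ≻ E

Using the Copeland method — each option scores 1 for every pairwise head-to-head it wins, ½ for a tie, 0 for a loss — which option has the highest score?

E: beats B and D; loses to A and C → score 2.
B: beats A and D; loses to E and C → score 2.
A: beats E and D; loses to B and C → score 2.
D: loses to E, B, A, and C → score 0.
C: beats E, B, A, and D → score 4.
C has the best pairwise record.

C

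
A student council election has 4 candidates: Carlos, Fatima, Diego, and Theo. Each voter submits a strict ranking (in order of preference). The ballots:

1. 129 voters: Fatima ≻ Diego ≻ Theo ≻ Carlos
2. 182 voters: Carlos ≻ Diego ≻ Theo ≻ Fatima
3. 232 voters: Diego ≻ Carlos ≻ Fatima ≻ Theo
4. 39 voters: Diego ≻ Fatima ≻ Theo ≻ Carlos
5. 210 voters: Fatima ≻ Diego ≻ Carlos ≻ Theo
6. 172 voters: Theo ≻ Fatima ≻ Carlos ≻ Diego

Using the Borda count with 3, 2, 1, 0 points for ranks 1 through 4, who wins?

Diego

Carlos: 129·0 + 182·3 + 232·2 + 39·0 + 210·1 + 172·1 = 1392
Fatima: 129·3 + 182·0 + 232·1 + 39·2 + 210·3 + 172·2 = 1671
Diego: 129·2 + 182·2 + 232·3 + 39·3 + 210·2 + 172·0 = 1855
Theo: 129·1 + 182·1 + 232·0 + 39·1 + 210·0 + 172·3 = 866
Diego has the highest Borda score (1855).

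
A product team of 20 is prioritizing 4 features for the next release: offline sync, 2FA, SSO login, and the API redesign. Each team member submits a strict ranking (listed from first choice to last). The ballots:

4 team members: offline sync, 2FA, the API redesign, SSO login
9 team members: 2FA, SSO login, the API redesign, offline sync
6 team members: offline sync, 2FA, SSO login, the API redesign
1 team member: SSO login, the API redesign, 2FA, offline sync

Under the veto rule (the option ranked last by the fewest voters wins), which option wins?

Last-place votes: offline sync 10, 2FA 0, SSO login 4, the API redesign 6.
2FA is ranked last by the fewest voters, so 2FA wins.

2FA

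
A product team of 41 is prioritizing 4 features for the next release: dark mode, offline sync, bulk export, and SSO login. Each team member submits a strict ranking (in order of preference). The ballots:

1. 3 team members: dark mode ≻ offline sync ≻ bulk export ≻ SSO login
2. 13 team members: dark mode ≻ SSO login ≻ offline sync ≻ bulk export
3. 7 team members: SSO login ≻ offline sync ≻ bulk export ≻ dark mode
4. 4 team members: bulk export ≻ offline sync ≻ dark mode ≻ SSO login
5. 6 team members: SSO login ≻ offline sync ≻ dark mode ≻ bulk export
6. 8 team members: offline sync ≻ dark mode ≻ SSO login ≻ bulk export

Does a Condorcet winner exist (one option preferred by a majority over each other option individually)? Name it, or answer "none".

Checking pairwise contests:
offline sync beats dark mode 25–16.
SSO login beats offline sync 26–15.
dark mode beats bulk export 30–11.
dark mode beats SSO login 28–13.
Every option loses at least one head-to-head, so there is no Condorcet winner.

none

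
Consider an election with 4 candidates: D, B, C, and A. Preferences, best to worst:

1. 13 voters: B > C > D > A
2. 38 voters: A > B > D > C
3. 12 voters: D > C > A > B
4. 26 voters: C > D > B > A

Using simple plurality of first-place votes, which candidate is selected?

A

First-place votes: D 12, B 13, C 26, A 38.
A has the most first-place votes.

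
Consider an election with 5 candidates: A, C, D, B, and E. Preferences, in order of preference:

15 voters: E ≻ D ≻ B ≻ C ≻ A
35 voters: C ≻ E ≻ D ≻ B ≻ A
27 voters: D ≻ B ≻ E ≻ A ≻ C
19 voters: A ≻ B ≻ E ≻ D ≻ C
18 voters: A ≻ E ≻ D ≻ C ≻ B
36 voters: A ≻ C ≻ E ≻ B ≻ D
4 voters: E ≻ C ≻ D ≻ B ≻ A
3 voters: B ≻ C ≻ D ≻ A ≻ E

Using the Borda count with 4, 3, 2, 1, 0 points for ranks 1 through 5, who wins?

E

A: 15·0 + 35·0 + 27·1 + 19·4 + 18·4 + 36·4 + 4·0 + 3·1 = 322
C: 15·1 + 35·4 + 27·0 + 19·0 + 18·1 + 36·3 + 4·3 + 3·3 = 302
D: 15·3 + 35·2 + 27·4 + 19·1 + 18·2 + 36·0 + 4·2 + 3·2 = 292
B: 15·2 + 35·1 + 27·3 + 19·3 + 18·0 + 36·1 + 4·1 + 3·4 = 255
E: 15·4 + 35·3 + 27·2 + 19·2 + 18·3 + 36·2 + 4·4 + 3·0 = 399
E has the highest Borda score (399).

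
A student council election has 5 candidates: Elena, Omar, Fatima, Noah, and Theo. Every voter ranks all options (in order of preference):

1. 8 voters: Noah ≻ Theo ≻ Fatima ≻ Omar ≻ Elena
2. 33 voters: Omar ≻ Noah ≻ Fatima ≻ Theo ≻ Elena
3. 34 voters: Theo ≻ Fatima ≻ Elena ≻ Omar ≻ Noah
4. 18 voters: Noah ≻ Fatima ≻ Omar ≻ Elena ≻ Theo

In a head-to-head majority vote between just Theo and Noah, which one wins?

Noah

Voters preferring Theo to Noah: 34; preferring Noah to Theo: 59.
Noah wins the head-to-head.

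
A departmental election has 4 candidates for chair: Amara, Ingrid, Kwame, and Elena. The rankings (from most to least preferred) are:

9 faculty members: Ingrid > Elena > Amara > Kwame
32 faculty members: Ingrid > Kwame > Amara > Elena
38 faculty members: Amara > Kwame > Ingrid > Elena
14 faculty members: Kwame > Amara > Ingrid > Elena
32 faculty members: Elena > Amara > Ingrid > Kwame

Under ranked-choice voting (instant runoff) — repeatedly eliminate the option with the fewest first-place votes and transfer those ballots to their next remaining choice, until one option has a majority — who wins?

Round 1: Amara 38, Ingrid 41, Kwame 14, Elena 32. Eliminate Kwame.
Round 2: Amara 52, Ingrid 41, Elena 32. Eliminate Elena.
Round 3: Amara 84, Ingrid 41. Amara has a majority.

Amara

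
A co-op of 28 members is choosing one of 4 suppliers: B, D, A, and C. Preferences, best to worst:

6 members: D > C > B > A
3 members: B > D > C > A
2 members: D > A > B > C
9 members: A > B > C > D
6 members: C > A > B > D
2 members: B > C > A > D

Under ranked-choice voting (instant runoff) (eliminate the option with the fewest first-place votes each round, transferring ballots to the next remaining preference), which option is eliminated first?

B

Round 1: B 5, D 8, A 9, C 6. Eliminate B.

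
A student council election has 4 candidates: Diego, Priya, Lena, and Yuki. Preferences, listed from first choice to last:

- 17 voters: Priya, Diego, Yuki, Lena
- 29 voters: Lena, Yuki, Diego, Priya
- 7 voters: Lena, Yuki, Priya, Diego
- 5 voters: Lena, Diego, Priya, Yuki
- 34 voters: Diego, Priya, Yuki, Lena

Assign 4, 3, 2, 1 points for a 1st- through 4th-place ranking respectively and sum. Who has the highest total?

Diego

Diego: 17·3 + 29·2 + 7·1 + 5·3 + 34·4 = 267
Priya: 17·4 + 29·1 + 7·2 + 5·2 + 34·3 = 223
Lena: 17·1 + 29·4 + 7·4 + 5·4 + 34·1 = 215
Yuki: 17·2 + 29·3 + 7·3 + 5·1 + 34·2 = 215
Diego has the highest Borda score (267).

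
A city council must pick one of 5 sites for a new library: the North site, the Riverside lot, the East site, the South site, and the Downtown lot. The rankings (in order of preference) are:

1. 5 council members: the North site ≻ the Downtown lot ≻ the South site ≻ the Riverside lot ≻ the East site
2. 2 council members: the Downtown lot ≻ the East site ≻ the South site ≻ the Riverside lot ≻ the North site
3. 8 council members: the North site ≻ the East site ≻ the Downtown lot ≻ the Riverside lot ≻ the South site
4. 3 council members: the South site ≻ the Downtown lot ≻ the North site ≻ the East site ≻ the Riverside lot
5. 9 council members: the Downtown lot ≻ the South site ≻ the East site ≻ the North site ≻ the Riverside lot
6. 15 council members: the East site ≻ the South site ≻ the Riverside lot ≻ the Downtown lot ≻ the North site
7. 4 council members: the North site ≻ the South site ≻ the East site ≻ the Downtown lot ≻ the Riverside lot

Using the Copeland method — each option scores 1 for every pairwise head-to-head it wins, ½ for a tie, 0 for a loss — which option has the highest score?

the North site: beats the Riverside lot; loses to the East site, the South site, and the Downtown lot → score 1.
the Riverside lot: loses to the North site, the East site, the South site, and the Downtown lot → score 0.
the East site: beats the North site, the Riverside lot, the South site, and the Downtown lot → score 4.
the South site: beats the North site and the Riverside lot; loses to the East site and the Downtown lot → score 2.
the Downtown lot: beats the North site, the Riverside lot, and the South site; loses to the East site → score 3.
the East site has the best pairwise record.

the East site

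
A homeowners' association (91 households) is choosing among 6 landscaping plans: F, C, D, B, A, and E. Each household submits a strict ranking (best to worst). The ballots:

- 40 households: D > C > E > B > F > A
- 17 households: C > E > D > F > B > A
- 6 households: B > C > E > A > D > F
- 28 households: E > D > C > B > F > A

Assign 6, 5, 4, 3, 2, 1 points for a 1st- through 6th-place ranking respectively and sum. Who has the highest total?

F: 40·2 + 17·3 + 6·1 + 28·2 = 193
C: 40·5 + 17·6 + 6·5 + 28·4 = 444
D: 40·6 + 17·4 + 6·2 + 28·5 = 460
B: 40·3 + 17·2 + 6·6 + 28·3 = 274
A: 40·1 + 17·1 + 6·3 + 28·1 = 103
E: 40·4 + 17·5 + 6·4 + 28·6 = 437
D has the highest Borda score (460).

D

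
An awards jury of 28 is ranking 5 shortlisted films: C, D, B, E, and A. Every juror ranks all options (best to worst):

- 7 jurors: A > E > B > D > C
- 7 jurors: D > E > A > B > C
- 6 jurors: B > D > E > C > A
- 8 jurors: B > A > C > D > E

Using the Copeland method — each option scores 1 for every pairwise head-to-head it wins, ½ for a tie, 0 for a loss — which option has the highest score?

A

C: loses to D, B, E, and A → score 0.
D: beats C and E; loses to B and A → score 2.
B: beats C and D; ties E and A → score 3.
E: beats C; ties B; loses to D and A → score 1.5.
A: beats C, D, and E; ties B → score 3.5.
A has the best pairwise record.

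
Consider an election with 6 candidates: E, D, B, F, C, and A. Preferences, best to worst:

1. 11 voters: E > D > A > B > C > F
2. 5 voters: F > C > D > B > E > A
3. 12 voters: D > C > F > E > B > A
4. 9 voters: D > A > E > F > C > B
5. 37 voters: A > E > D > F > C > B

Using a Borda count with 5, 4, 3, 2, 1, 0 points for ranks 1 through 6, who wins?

D

E: 11·5 + 5·1 + 12·2 + 9·3 + 37·4 = 259
D: 11·4 + 5·3 + 12·5 + 9·5 + 37·3 = 275
B: 11·2 + 5·2 + 12·1 + 9·0 + 37·0 = 44
F: 11·0 + 5·5 + 12·3 + 9·2 + 37·2 = 153
C: 11·1 + 5·4 + 12·4 + 9·1 + 37·1 = 125
A: 11·3 + 5·0 + 12·0 + 9·4 + 37·5 = 254
D has the highest Borda score (275).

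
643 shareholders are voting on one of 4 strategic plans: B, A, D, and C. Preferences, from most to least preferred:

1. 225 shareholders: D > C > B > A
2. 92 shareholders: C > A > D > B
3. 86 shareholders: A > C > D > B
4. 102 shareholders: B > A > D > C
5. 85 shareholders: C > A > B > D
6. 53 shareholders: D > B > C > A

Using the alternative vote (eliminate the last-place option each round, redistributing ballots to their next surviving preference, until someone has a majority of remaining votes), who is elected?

Round 1: B 102, A 86, D 278, C 177. Eliminate A.
Round 2: B 102, D 278, C 263. Eliminate B.
Round 3: D 380, C 263. D has a majority.

D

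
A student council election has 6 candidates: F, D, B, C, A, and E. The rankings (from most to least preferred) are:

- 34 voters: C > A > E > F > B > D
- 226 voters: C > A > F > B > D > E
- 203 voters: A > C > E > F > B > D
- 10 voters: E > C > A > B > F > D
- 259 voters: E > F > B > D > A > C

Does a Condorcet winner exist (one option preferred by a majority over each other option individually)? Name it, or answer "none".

A vs F: 473–259 for A.
A vs D: 473–259 for A.
A vs B: 473–259 for A.
A vs C: 462–270 for A.
A vs E: 463–269 for A.
A beats every other option head-to-head.

A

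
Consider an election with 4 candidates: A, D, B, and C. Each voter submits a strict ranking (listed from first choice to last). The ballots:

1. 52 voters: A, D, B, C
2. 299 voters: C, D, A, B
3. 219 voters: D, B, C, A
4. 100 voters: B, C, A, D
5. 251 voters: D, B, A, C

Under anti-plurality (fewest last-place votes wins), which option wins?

Last-place votes: A 219, D 100, B 299, C 303.
D is ranked last by the fewest voters, so D wins.

D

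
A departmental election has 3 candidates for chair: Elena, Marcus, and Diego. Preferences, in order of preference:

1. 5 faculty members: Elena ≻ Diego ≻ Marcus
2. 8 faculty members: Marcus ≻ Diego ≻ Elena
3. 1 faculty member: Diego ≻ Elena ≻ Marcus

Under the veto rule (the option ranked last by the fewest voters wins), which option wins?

Diego

Last-place votes: Elena 8, Marcus 6, Diego 0.
Diego is ranked last by the fewest voters, so Diego wins.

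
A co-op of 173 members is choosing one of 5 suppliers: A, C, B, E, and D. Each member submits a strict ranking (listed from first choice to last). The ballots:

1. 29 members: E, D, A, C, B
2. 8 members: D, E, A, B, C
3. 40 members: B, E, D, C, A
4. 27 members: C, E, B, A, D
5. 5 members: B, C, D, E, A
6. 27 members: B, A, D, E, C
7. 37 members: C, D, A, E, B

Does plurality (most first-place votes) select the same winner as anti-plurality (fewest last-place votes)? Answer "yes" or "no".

no

Plurality — first-place votes: A 0, C 64, B 72, E 29, D 8. Winner: B.
Anti-plurality — last-place votes: A 45, C 35, B 66, E 0, D 27. Winner: E.
The two methods disagree.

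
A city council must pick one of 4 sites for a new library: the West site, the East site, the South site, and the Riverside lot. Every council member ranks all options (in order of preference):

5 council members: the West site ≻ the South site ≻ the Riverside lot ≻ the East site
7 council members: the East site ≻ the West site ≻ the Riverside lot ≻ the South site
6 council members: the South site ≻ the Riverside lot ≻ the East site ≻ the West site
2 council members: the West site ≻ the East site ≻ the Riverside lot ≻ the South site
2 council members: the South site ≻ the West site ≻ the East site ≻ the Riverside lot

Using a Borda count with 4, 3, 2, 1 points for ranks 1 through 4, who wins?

the West site

the West site: 5·4 + 7·3 + 6·1 + 2·4 + 2·3 = 61
the East site: 5·1 + 7·4 + 6·2 + 2·3 + 2·2 = 55
the South site: 5·3 + 7·1 + 6·4 + 2·1 + 2·4 = 56
the Riverside lot: 5·2 + 7·2 + 6·3 + 2·2 + 2·1 = 48
the West site has the highest Borda score (61).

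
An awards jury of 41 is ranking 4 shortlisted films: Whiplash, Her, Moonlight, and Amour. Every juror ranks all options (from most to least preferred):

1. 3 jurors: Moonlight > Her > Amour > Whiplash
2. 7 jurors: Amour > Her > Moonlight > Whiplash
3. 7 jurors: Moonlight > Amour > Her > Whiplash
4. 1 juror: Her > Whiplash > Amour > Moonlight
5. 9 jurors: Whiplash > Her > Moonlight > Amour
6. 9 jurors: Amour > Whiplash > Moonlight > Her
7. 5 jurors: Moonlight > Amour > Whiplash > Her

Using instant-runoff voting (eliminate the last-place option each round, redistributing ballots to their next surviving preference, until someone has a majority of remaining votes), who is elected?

Moonlight

Round 1: Whiplash 9, Her 1, Moonlight 15, Amour 16. Eliminate Her.
Round 2: Whiplash 10, Moonlight 15, Amour 16. Eliminate Whiplash.
Round 3: Moonlight 24, Amour 17. Moonlight has a majority.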